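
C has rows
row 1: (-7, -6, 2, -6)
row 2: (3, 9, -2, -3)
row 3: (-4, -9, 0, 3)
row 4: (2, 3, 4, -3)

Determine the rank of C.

3

Row reduce to echelon form.
R2 ← R2 + (3/7)·R1: [0, 45/7, -8/7, -39/7]
R3 ← R3 − (4/7)·R1: [0, -39/7, -8/7, 45/7]
R4 ← R4 + (2/7)·R1: [0, 9/7, 32/7, -33/7]
R3 ← R3 + (13/15)·R2: [0, 0, -32/15, 8/5]
R4 ← R4 − (1/5)·R2: [0, 0, 24/5, -18/5]
R4 ← R4 + (9/4)·R3: [0, 0, 0, 0]
Echelon form has 3 nonzero rows, so rank(C) = 3.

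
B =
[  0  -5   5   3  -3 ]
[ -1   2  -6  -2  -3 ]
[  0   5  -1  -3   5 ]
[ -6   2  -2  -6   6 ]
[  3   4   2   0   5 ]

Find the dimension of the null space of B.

Row reduce to echelon form.
Swap R1 ↔ R2
R4 ← R4 − (6)·R1: [0, -10, 34, 6, 24]
R5 ← R5 + (3)·R1: [0, 10, -16, -6, -4]
R3 ← R3 + R2: [0, 0, 4, 0, 2]
R4 ← R4 − (2)·R2: [0, 0, 24, 0, 30]
R5 ← R5 + (2)·R2: [0, 0, -6, 0, -10]
R4 ← R4 − (6)·R3: [0, 0, 0, 0, 18]
R5 ← R5 + (3/2)·R3: [0, 0, 0, 0, -7]
R5 ← R5 + (7/18)·R4: [0, 0, 0, 0, 0]
4 nonzero rows, so rank(B) = 4.
B has 5 columns; by rank–nullity, nullity = 5 − 4 = 1.

1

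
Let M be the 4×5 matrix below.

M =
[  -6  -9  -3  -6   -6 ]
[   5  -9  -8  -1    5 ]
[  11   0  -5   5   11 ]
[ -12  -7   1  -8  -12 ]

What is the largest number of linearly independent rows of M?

Row reduce to echelon form.
R2 ← R2 + (5/6)·R1: [0, -33/2, -21/2, -6, 0]
R3 ← R3 + (11/6)·R1: [0, -33/2, -21/2, -6, 0]
R4 ← R4 − (2)·R1: [0, 11, 7, 4, 0]
R3 ← R3 − R2: [0, 0, 0, 0, 0]
R4 ← R4 + (2/3)·R2: [0, 0, 0, 0, 0]
Echelon form has 2 nonzero rows, so rank(M) = 2.
The rank gives the maximum number of linearly independent rows: 2.

2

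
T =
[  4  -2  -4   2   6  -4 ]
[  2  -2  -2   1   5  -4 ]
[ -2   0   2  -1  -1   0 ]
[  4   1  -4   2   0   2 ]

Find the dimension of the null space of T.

Row reduce to echelon form.
R2 ← R2 − (1/2)·R1: [0, -1, 0, 0, 2, -2]
R3 ← R3 + (1/2)·R1: [0, -1, 0, 0, 2, -2]
R4 ← R4 − R1: [0, 3, 0, 0, -6, 6]
R3 ← R3 − R2: [0, 0, 0, 0, 0, 0]
R4 ← R4 + (3)·R2: [0, 0, 0, 0, 0, 0]
2 nonzero rows, so rank(T) = 2.
T has 6 columns; by rank–nullity, nullity = 6 − 2 = 4.

4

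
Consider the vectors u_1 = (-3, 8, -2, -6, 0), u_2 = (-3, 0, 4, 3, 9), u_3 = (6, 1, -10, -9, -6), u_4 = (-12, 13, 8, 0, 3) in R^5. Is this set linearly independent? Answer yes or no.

Form the matrix with these vectors as rows and row reduce.
R2 ← R2 − R1: [0, -8, 6, 9, 9]
R3 ← R3 + (2)·R1: [0, 17, -14, -21, -6]
R4 ← R4 − (4)·R1: [0, -19, 16, 24, 3]
R3 ← R3 + (17/8)·R2: [0, 0, -5/4, -15/8, 105/8]
R4 ← R4 − (19/8)·R2: [0, 0, 7/4, 21/8, -147/8]
R4 ← R4 + (7/5)·R3: [0, 0, 0, 0, 0]
3 nonzero rows, so the 4 vectors span a space of dimension 3.
Since 3 < 4, the vectors are linearly dependent.

no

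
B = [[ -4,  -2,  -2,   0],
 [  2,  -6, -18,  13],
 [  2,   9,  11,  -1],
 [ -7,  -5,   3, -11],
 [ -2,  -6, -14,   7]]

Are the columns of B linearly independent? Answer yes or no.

Row reduce B to echelon form.
R2 ← R2 + (1/2)·R1: [0, -7, -19, 13]
R3 ← R3 + (1/2)·R1: [0, 8, 10, -1]
R4 ← R4 − (7/4)·R1: [0, -3/2, 13/2, -11]
R5 ← R5 − (1/2)·R1: [0, -5, -13, 7]
R3 ← R3 + (8/7)·R2: [0, 0, -82/7, 97/7]
R4 ← R4 − (3/14)·R2: [0, 0, 74/7, -193/14]
R5 ← R5 − (5/7)·R2: [0, 0, 4/7, -16/7]
R4 ← R4 + (37/41)·R3: [0, 0, 0, -105/82]
R5 ← R5 + (2/41)·R3: [0, 0, 0, -66/41]
R5 ← R5 − (44/35)·R4: [0, 0, 0, 0]
4 pivots among 4 columns.
Every column is a pivot column, so the columns are linearly independent.

yes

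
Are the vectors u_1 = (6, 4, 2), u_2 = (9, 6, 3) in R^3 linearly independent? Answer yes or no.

no

Form the matrix with these vectors as rows and row reduce.
R2 ← R2 − (3/2)·R1: [0, 0, 0]
1 nonzero row, so the 2 vectors span a space of dimension 1.
Since 1 < 2, the vectors are linearly dependent.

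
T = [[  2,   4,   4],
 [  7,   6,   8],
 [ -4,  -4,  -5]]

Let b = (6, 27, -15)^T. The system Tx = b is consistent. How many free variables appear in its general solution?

1

Row reduce the augmented matrix [T | b].
R2 ← R2 − (7/2)·R1: [0, -8, -6, 6]
R3 ← R3 + (2)·R1: [0, 4, 3, -3]
R3 ← R3 + (1/2)·R2: [0, 0, 0, 0]
The echelon form has 2 nonzero rows, and every pivot lies in the first 3 columns, so rank(T) = rank([T|b]) = 2.
The system is consistent.
Free variables = (unknowns) − (rank) = 3 − 2 = 1.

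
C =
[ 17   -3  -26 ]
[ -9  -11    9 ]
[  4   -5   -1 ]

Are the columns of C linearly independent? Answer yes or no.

Row reduce C to echelon form.
R2 ← R2 + (9/17)·R1: [0, -214/17, -81/17]
R3 ← R3 − (4/17)·R1: [0, -73/17, 87/17]
R3 ← R3 − (73/214)·R2: [0, 0, 1443/214]
3 pivots among 3 columns.
Every column is a pivot column, so the columns are linearly independent.

yes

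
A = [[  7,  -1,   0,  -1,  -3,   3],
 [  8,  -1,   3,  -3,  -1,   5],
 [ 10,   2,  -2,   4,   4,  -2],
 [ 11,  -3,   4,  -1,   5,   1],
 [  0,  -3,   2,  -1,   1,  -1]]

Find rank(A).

5

Row reduce to echelon form.
R2 ← R2 − (8/7)·R1: [0, 1/7, 3, -13/7, 17/7, 11/7]
R3 ← R3 − (10/7)·R1: [0, 24/7, -2, 38/7, 58/7, -44/7]
R4 ← R4 − (11/7)·R1: [0, -10/7, 4, 4/7, 68/7, -26/7]
R3 ← R3 − (24)·R2: [0, 0, -74, 50, -50, -44]
R4 ← R4 + (10)·R2: [0, 0, 34, -18, 34, 12]
R5 ← R5 + (21)·R2: [0, 0, 65, -40, 52, 32]
R4 ← R4 + (17/37)·R3: [0, 0, 0, 184/37, 408/37, -304/37]
R5 ← R5 + (65/74)·R3: [0, 0, 0, 145/37, 299/37, -246/37]
R5 ← R5 − (145/184)·R4: [0, 0, 0, 0, -14/23, -4/23]
Echelon form has 5 nonzero rows, so rank(A) = 5.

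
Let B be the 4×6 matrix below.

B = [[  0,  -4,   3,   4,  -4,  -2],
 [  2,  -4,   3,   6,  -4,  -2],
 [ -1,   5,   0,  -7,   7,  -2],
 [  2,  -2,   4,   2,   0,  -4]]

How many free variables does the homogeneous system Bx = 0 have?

2

Row reduce to echelon form.
Swap R1 ↔ R2
R3 ← R3 + (1/2)·R1: [0, 3, 3/2, -4, 5, -3]
R4 ← R4 − R1: [0, 2, 1, -4, 4, -2]
R3 ← R3 + (3/4)·R2: [0, 0, 15/4, -1, 2, -9/2]
R4 ← R4 + (1/2)·R2: [0, 0, 5/2, -2, 2, -3]
R4 ← R4 − (2/3)·R3: [0, 0, 0, -4/3, 2/3, 0]
4 nonzero rows, so rank(B) = 4.
B has 6 columns; by rank–nullity, nullity = 6 − 4 = 2.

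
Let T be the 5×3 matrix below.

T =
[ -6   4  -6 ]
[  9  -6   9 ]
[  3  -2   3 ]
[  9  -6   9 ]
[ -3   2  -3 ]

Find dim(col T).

1

Row reduce to echelon form.
R2 ← R2 + (3/2)·R1: [0, 0, 0]
R3 ← R3 + (1/2)·R1: [0, 0, 0]
R4 ← R4 + (3/2)·R1: [0, 0, 0]
R5 ← R5 − (1/2)·R1: [0, 0, 0]
Echelon form has 1 nonzero row, so rank(T) = 1.
The column space has dimension equal to the rank: 1.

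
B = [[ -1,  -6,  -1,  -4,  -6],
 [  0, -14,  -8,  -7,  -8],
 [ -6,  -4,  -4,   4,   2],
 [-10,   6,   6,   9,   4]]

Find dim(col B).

3

Row reduce to echelon form.
R3 ← R3 − (6)·R1: [0, 32, 2, 28, 38]
R4 ← R4 − (10)·R1: [0, 66, 16, 49, 64]
R3 ← R3 + (16/7)·R2: [0, 0, -114/7, 12, 138/7]
R4 ← R4 + (33/7)·R2: [0, 0, -152/7, 16, 184/7]
R4 ← R4 − (4/3)·R3: [0, 0, 0, 0, 0]
Echelon form has 3 nonzero rows, so rank(B) = 3.
The column space has dimension equal to the rank: 3.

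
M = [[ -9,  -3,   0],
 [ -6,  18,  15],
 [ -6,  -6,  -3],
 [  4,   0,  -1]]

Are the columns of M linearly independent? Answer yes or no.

Row reduce M to echelon form.
R2 ← R2 − (2/3)·R1: [0, 20, 15]
R3 ← R3 − (2/3)·R1: [0, -4, -3]
R4 ← R4 + (4/9)·R1: [0, -4/3, -1]
R3 ← R3 + (1/5)·R2: [0, 0, 0]
R4 ← R4 + (1/15)·R2: [0, 0, 0]
2 pivots among 3 columns.
Only 2 < 3 pivot columns, so the columns are linearly dependent.

no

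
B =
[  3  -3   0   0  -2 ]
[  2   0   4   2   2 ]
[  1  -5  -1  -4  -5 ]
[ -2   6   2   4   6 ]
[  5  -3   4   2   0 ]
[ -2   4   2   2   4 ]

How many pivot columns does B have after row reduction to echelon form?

3

Row reduce to echelon form.
R2 ← R2 − (2/3)·R1: [0, 2, 4, 2, 10/3]
R3 ← R3 − (1/3)·R1: [0, -4, -1, -4, -13/3]
R4 ← R4 + (2/3)·R1: [0, 4, 2, 4, 14/3]
R5 ← R5 − (5/3)·R1: [0, 2, 4, 2, 10/3]
R6 ← R6 + (2/3)·R1: [0, 2, 2, 2, 8/3]
R3 ← R3 + (2)·R2: [0, 0, 7, 0, 7/3]
R4 ← R4 − (2)·R2: [0, 0, -6, 0, -2]
R5 ← R5 − R2: [0, 0, 0, 0, 0]
R6 ← R6 − R2: [0, 0, -2, 0, -2/3]
R4 ← R4 + (6/7)·R3: [0, 0, 0, 0, 0]
R6 ← R6 + (2/7)·R3: [0, 0, 0, 0, 0]
Echelon form has 3 nonzero rows, so rank(B) = 3.
Each nonzero row contributes one pivot column: 3 pivot columns.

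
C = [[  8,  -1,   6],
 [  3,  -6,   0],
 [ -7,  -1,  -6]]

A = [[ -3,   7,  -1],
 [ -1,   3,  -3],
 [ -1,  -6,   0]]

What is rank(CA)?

2

First compute CA:
[[-29,  17,  -5],
 [ -3,   3,  15],
 [ 28, -16,  10]]
Now row reduce the product.
R2 ← R2 − (3/29)·R1: [0, 36/29, 450/29]
R3 ← R3 + (28/29)·R1: [0, 12/29, 150/29]
R3 ← R3 − (1/3)·R2: [0, 0, 0]
2 nonzero rows, so rank(CA) = 2.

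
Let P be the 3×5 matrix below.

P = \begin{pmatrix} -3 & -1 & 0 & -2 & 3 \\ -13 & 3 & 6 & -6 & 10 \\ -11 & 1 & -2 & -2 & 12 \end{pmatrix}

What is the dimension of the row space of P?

Row reduce to echelon form.
R2 ← R2 − (13/3)·R1: [0, 22/3, 6, 8/3, -3]
R3 ← R3 − (11/3)·R1: [0, 14/3, -2, 16/3, 1]
R3 ← R3 − (7/11)·R2: [0, 0, -64/11, 40/11, 32/11]
Echelon form has 3 nonzero rows, so rank(P) = 3.
The row space has dimension equal to the rank: 3.

3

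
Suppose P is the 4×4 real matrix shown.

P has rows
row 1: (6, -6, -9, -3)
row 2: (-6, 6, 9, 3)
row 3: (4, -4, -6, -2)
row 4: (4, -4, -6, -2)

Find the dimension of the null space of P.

3

Row reduce to echelon form.
R2 ← R2 + R1: [0, 0, 0, 0]
R3 ← R3 − (2/3)·R1: [0, 0, 0, 0]
R4 ← R4 − (2/3)·R1: [0, 0, 0, 0]
1 nonzero row, so rank(P) = 1.
P has 4 columns; by rank–nullity, nullity = 4 − 1 = 3.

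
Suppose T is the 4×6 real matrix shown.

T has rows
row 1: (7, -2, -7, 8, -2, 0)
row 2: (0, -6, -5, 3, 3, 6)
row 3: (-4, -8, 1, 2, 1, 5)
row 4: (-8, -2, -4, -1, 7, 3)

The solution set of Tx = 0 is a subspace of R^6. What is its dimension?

2

Row reduce to echelon form.
R3 ← R3 + (4/7)·R1: [0, -64/7, -3, 46/7, -1/7, 5]
R4 ← R4 + (8/7)·R1: [0, -30/7, -12, 57/7, 33/7, 3]
R3 ← R3 − (32/21)·R2: [0, 0, 97/21, 2, -33/7, -29/7]
R4 ← R4 − (5/7)·R2: [0, 0, -59/7, 6, 18/7, -9/7]
R4 ← R4 + (177/97)·R3: [0, 0, 0, 936/97, -585/97, -858/97]
4 nonzero rows, so rank(T) = 4.
T has 6 columns; by rank–nullity, nullity = 6 − 4 = 2.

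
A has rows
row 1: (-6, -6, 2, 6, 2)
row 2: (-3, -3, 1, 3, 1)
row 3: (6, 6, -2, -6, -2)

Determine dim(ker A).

Row reduce to echelon form.
R2 ← R2 − (1/2)·R1: [0, 0, 0, 0, 0]
R3 ← R3 + R1: [0, 0, 0, 0, 0]
1 nonzero row, so rank(A) = 1.
A has 5 columns; by rank–nullity, nullity = 5 − 1 = 4.

4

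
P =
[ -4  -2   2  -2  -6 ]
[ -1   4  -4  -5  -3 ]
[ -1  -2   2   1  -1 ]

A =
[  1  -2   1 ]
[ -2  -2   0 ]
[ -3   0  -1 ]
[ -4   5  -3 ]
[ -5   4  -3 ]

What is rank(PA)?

2

First compute PA:
[[ 32, -22,  18],
 [ 38, -43,  27],
 [ -2,   7,  -3]]
Now row reduce the product.
R2 ← R2 − (19/16)·R1: [0, -135/8, 45/8]
R3 ← R3 + (1/16)·R1: [0, 45/8, -15/8]
R3 ← R3 + (1/3)·R2: [0, 0, 0]
2 nonzero rows, so rank(PA) = 2.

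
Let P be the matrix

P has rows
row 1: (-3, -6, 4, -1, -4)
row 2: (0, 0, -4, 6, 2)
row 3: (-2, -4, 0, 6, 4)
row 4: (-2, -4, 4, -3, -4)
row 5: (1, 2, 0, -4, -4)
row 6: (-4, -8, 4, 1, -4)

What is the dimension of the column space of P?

Row reduce to echelon form.
R3 ← R3 − (2/3)·R1: [0, 0, -8/3, 20/3, 20/3]
R4 ← R4 − (2/3)·R1: [0, 0, 4/3, -7/3, -4/3]
R5 ← R5 + (1/3)·R1: [0, 0, 4/3, -13/3, -16/3]
R6 ← R6 − (4/3)·R1: [0, 0, -4/3, 7/3, 4/3]
R3 ← R3 − (2/3)·R2: [0, 0, 0, 8/3, 16/3]
R4 ← R4 + (1/3)·R2: [0, 0, 0, -1/3, -2/3]
R5 ← R5 + (1/3)·R2: [0, 0, 0, -7/3, -14/3]
R6 ← R6 − (1/3)·R2: [0, 0, 0, 1/3, 2/3]
R4 ← R4 + (1/8)·R3: [0, 0, 0, 0, 0]
R5 ← R5 + (7/8)·R3: [0, 0, 0, 0, 0]
R6 ← R6 − (1/8)·R3: [0, 0, 0, 0, 0]
Echelon form has 3 nonzero rows, so rank(P) = 3.
The column space has dimension equal to the rank: 3.

3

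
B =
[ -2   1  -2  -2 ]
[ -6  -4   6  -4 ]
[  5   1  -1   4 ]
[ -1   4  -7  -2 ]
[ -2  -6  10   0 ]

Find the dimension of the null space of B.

Row reduce to echelon form.
R2 ← R2 − (3)·R1: [0, -7, 12, 2]
R3 ← R3 + (5/2)·R1: [0, 7/2, -6, -1]
R4 ← R4 − (1/2)·R1: [0, 7/2, -6, -1]
R5 ← R5 − R1: [0, -7, 12, 2]
R3 ← R3 + (1/2)·R2: [0, 0, 0, 0]
R4 ← R4 + (1/2)·R2: [0, 0, 0, 0]
R5 ← R5 − R2: [0, 0, 0, 0]
2 nonzero rows, so rank(B) = 2.
B has 4 columns; by rank–nullity, nullity = 4 − 2 = 2.

2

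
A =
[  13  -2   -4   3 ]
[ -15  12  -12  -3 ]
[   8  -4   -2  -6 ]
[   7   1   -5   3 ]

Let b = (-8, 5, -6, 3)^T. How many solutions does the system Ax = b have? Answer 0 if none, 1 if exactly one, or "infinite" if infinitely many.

0

Row reduce the augmented matrix [A | b].
R2 ← R2 + (15/13)·R1: [0, 126/13, -216/13, 6/13, -55/13]
R3 ← R3 − (8/13)·R1: [0, -36/13, 6/13, -102/13, -14/13]
R4 ← R4 − (7/13)·R1: [0, 27/13, -37/13, 18/13, 95/13]
R3 ← R3 + (2/7)·R2: [0, 0, -30/7, -54/7, -16/7]
R4 ← R4 − (3/14)·R2: [0, 0, 5/7, 9/7, 115/14]
R4 ← R4 + (1/6)·R3: [0, 0, 0, 0, 47/6]
The echelon form has 4 nonzero rows; the last pivot sits in the augmented column, so rank(A) = 3 but rank([A|b]) = 4.
Since the ranks differ, the system is inconsistent.
It has no solutions.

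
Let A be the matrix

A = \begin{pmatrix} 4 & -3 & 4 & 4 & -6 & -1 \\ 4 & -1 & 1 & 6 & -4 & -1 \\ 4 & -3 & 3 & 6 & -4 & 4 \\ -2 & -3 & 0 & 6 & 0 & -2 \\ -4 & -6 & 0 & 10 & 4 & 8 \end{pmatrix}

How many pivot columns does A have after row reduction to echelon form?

Row reduce to echelon form.
R2 ← R2 − R1: [0, 2, -3, 2, 2, 0]
R3 ← R3 − R1: [0, 0, -1, 2, 2, 5]
R4 ← R4 + (1/2)·R1: [0, -9/2, 2, 8, -3, -5/2]
R5 ← R5 + R1: [0, -9, 4, 14, -2, 7]
R4 ← R4 + (9/4)·R2: [0, 0, -19/4, 25/2, 3/2, -5/2]
R5 ← R5 + (9/2)·R2: [0, 0, -19/2, 23, 7, 7]
R4 ← R4 − (19/4)·R3: [0, 0, 0, 3, -8, -105/4]
R5 ← R5 − (19/2)·R3: [0, 0, 0, 4, -12, -81/2]
R5 ← R5 − (4/3)·R4: [0, 0, 0, 0, -4/3, -11/2]
Echelon form has 5 nonzero rows, so rank(A) = 5.
Each nonzero row contributes one pivot column: 5 pivot columns.

5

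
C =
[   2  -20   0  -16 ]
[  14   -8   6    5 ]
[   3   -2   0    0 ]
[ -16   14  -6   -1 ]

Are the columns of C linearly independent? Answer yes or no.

no

Row reduce C to echelon form.
R2 ← R2 − (7)·R1: [0, 132, 6, 117]
R3 ← R3 − (3/2)·R1: [0, 28, 0, 24]
R4 ← R4 + (8)·R1: [0, -146, -6, -129]
R3 ← R3 − (7/33)·R2: [0, 0, -14/11, -9/11]
R4 ← R4 + (73/66)·R2: [0, 0, 7/11, 9/22]
R4 ← R4 + (1/2)·R3: [0, 0, 0, 0]
3 pivots among 4 columns.
Only 3 < 4 pivot columns, so the columns are linearly dependent.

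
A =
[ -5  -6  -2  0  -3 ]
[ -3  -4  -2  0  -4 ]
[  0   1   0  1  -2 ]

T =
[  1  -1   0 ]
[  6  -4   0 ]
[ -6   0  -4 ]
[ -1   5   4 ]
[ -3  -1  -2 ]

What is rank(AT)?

First compute AT:
[[-20,  32,  14],
 [ -3,  23,  16],
 [ 11,   3,   8]]
Now row reduce the product.
R2 ← R2 − (3/20)·R1: [0, 91/5, 139/10]
R3 ← R3 + (11/20)·R1: [0, 103/5, 157/10]
R3 ← R3 − (103/91)·R2: [0, 0, -3/91]
3 nonzero rows, so rank(AT) = 3.

3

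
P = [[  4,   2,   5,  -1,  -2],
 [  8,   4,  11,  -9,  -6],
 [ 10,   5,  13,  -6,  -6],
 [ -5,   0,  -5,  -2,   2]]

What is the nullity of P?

Row reduce to echelon form.
R2 ← R2 − (2)·R1: [0, 0, 1, -7, -2]
R3 ← R3 − (5/2)·R1: [0, 0, 1/2, -7/2, -1]
R4 ← R4 + (5/4)·R1: [0, 5/2, 5/4, -13/4, -1/2]
Swap R2 ↔ R4
R4 ← R4 − (2)·R3: [0, 0, 0, 0, 0]
3 nonzero rows, so rank(P) = 3.
P has 5 columns; by rank–nullity, nullity = 5 − 3 = 2.

2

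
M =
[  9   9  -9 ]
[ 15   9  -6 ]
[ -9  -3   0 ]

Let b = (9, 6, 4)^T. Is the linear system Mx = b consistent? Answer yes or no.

Row reduce the augmented matrix [M | b].
R2 ← R2 − (5/3)·R1: [0, -6, 9, -9]
R3 ← R3 + R1: [0, 6, -9, 13]
R3 ← R3 + R2: [0, 0, 0, 4]
The echelon form has 3 nonzero rows; the last pivot sits in the augmented column, so rank(M) = 2 but rank([M|b]) = 3.
Since the ranks differ, the system is inconsistent.

no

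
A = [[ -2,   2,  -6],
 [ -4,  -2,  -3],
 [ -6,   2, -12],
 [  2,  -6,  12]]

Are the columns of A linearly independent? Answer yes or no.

no

Row reduce A to echelon form.
R2 ← R2 − (2)·R1: [0, -6, 9]
R3 ← R3 − (3)·R1: [0, -4, 6]
R4 ← R4 + R1: [0, -4, 6]
R3 ← R3 − (2/3)·R2: [0, 0, 0]
R4 ← R4 − (2/3)·R2: [0, 0, 0]
2 pivots among 3 columns.
Only 2 < 3 pivot columns, so the columns are linearly dependent.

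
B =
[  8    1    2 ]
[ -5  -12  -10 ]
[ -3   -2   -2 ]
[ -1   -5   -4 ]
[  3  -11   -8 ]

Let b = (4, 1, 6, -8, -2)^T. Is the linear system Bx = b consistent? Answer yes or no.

no

Row reduce the augmented matrix [B | b].
R2 ← R2 + (5/8)·R1: [0, -91/8, -35/4, 7/2]
R3 ← R3 + (3/8)·R1: [0, -13/8, -5/4, 15/2]
R4 ← R4 + (1/8)·R1: [0, -39/8, -15/4, -15/2]
R5 ← R5 − (3/8)·R1: [0, -91/8, -35/4, -7/2]
R3 ← R3 − (1/7)·R2: [0, 0, 0, 7]
R4 ← R4 − (3/7)·R2: [0, 0, 0, -9]
R5 ← R5 − R2: [0, 0, 0, -7]
R4 ← R4 + (9/7)·R3: [0, 0, 0, 0]
R5 ← R5 + R3: [0, 0, 0, 0]
The echelon form has 3 nonzero rows; the last pivot sits in the augmented column, so rank(B) = 2 but rank([B|b]) = 3.
Since the ranks differ, the system is inconsistent.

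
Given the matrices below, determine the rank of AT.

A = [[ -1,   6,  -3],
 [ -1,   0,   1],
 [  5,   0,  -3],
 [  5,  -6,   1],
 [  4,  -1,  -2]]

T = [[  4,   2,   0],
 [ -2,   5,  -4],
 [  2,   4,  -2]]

2

First compute AT:
[[-22,  16, -18],
 [ -2,   2,  -2],
 [ 14,  -2,   6],
 [ 34, -16,  22],
 [ 14,  -5,   8]]
Now row reduce the product.
R2 ← R2 − (1/11)·R1: [0, 6/11, -4/11]
R3 ← R3 + (7/11)·R1: [0, 90/11, -60/11]
R4 ← R4 + (17/11)·R1: [0, 96/11, -64/11]
R5 ← R5 + (7/11)·R1: [0, 57/11, -38/11]
R3 ← R3 − (15)·R2: [0, 0, 0]
R4 ← R4 − (16)·R2: [0, 0, 0]
R5 ← R5 − (19/2)·R2: [0, 0, 0]
2 nonzero rows, so rank(AT) = 2.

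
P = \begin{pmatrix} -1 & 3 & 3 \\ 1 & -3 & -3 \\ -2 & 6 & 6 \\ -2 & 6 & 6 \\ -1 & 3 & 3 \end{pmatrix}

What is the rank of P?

Row reduce to echelon form.
R2 ← R2 + R1: [0, 0, 0]
R3 ← R3 − (2)·R1: [0, 0, 0]
R4 ← R4 − (2)·R1: [0, 0, 0]
R5 ← R5 − R1: [0, 0, 0]
Echelon form has 1 nonzero row, so rank(P) = 1.

1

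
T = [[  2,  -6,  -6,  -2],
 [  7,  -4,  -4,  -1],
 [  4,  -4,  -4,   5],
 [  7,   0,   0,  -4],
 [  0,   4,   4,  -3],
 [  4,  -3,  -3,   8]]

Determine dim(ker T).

Row reduce to echelon form.
R2 ← R2 − (7/2)·R1: [0, 17, 17, 6]
R3 ← R3 − (2)·R1: [0, 8, 8, 9]
R4 ← R4 − (7/2)·R1: [0, 21, 21, 3]
R6 ← R6 − (2)·R1: [0, 9, 9, 12]
R3 ← R3 − (8/17)·R2: [0, 0, 0, 105/17]
R4 ← R4 − (21/17)·R2: [0, 0, 0, -75/17]
R5 ← R5 − (4/17)·R2: [0, 0, 0, -75/17]
R6 ← R6 − (9/17)·R2: [0, 0, 0, 150/17]
R4 ← R4 + (5/7)·R3: [0, 0, 0, 0]
R5 ← R5 + (5/7)·R3: [0, 0, 0, 0]
R6 ← R6 − (10/7)·R3: [0, 0, 0, 0]
3 nonzero rows, so rank(T) = 3.
T has 4 columns; by rank–nullity, nullity = 4 − 3 = 1.

1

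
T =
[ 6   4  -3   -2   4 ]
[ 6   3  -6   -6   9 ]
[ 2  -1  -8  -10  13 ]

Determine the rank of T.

2

Row reduce to echelon form.
R2 ← R2 − R1: [0, -1, -3, -4, 5]
R3 ← R3 − (1/3)·R1: [0, -7/3, -7, -28/3, 35/3]
R3 ← R3 − (7/3)·R2: [0, 0, 0, 0, 0]
Echelon form has 2 nonzero rows, so rank(T) = 2.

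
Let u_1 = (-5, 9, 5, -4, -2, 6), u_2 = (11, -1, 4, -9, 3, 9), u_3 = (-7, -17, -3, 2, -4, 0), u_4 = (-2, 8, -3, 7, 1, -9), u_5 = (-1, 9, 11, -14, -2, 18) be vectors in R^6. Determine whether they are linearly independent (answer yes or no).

no

Form the matrix with these vectors as rows and row reduce.
R2 ← R2 + (11/5)·R1: [0, 94/5, 15, -89/5, -7/5, 111/5]
R3 ← R3 − (7/5)·R1: [0, -148/5, -10, 38/5, -6/5, -42/5]
R4 ← R4 − (2/5)·R1: [0, 22/5, -5, 43/5, 9/5, -57/5]
R5 ← R5 − (1/5)·R1: [0, 36/5, 10, -66/5, -8/5, 84/5]
R3 ← R3 + (74/47)·R2: [0, 0, 640/47, -960/47, -160/47, 1248/47]
R4 ← R4 − (11/47)·R2: [0, 0, -400/47, 600/47, 100/47, -780/47]
R5 ← R5 − (18/47)·R2: [0, 0, 200/47, -300/47, -50/47, 390/47]
R4 ← R4 + (5/8)·R3: [0, 0, 0, 0, 0, 0]
R5 ← R5 − (5/16)·R3: [0, 0, 0, 0, 0, 0]
3 nonzero rows, so the 5 vectors span a space of dimension 3.
Since 3 < 5, the vectors are linearly dependent.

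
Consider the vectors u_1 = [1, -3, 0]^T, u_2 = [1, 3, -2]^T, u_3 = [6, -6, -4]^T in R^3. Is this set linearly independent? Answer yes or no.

no

Form the matrix with these vectors as rows and row reduce.
R2 ← R2 − R1: [0, 6, -2]
R3 ← R3 − (6)·R1: [0, 12, -4]
R3 ← R3 − (2)·R2: [0, 0, 0]
2 nonzero rows, so the 3 vectors span a space of dimension 2.
Since 2 < 3, the vectors are linearly dependent.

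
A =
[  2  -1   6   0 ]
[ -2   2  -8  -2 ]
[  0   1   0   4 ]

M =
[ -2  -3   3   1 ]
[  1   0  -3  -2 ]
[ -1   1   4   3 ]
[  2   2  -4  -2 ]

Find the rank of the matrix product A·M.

2

First compute AM:
[[-11,   0,  33,  22],
 [ 10,  -6, -36, -26],
 [  9,   8, -19, -10]]
Now row reduce the product.
R2 ← R2 + (10/11)·R1: [0, -6, -6, -6]
R3 ← R3 + (9/11)·R1: [0, 8, 8, 8]
R3 ← R3 + (4/3)·R2: [0, 0, 0, 0]
2 nonzero rows, so rank(AM) = 2.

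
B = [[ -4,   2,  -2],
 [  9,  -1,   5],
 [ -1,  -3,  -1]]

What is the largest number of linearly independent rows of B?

Row reduce to echelon form.
R2 ← R2 + (9/4)·R1: [0, 7/2, 1/2]
R3 ← R3 − (1/4)·R1: [0, -7/2, -1/2]
R3 ← R3 + R2: [0, 0, 0]
Echelon form has 2 nonzero rows, so rank(B) = 2.
The rank gives the maximum number of linearly independent rows: 2.

2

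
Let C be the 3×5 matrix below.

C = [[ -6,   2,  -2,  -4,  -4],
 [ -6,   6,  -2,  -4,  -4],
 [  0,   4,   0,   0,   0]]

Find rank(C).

2

Row reduce to echelon form.
R2 ← R2 − R1: [0, 4, 0, 0, 0]
R3 ← R3 − R2: [0, 0, 0, 0, 0]
Echelon form has 2 nonzero rows, so rank(C) = 2.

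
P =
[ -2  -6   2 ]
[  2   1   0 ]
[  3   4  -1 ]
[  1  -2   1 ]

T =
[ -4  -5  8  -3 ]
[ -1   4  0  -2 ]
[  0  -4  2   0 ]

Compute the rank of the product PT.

2

First compute PT:
[[ 14, -22, -12,  18],
 [ -9,  -6,  16,  -8],
 [-16,   5,  22, -17],
 [ -2, -17,  10,   1]]
Now row reduce the product.
R2 ← R2 + (9/14)·R1: [0, -141/7, 58/7, 25/7]
R3 ← R3 + (8/7)·R1: [0, -141/7, 58/7, 25/7]
R4 ← R4 + (1/7)·R1: [0, -141/7, 58/7, 25/7]
R3 ← R3 − R2: [0, 0, 0, 0]
R4 ← R4 − R2: [0, 0, 0, 0]
2 nonzero rows, so rank(PT) = 2.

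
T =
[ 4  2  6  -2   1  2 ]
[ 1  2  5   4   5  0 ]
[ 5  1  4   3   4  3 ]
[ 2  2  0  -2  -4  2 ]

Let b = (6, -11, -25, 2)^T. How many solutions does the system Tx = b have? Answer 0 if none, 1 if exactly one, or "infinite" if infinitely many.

infinite

Row reduce the augmented matrix [T | b].
R2 ← R2 − (1/4)·R1: [0, 3/2, 7/2, 9/2, 19/4, -1/2, -25/2]
R3 ← R3 − (5/4)·R1: [0, -3/2, -7/2, 11/2, 11/4, 1/2, -65/2]
R4 ← R4 − (1/2)·R1: [0, 1, -3, -1, -9/2, 1, -1]
R3 ← R3 + R2: [0, 0, 0, 10, 15/2, 0, -45]
R4 ← R4 − (2/3)·R2: [0, 0, -16/3, -4, -23/3, 4/3, 22/3]
Swap R3 ↔ R4
The echelon form has 4 nonzero rows, and every pivot lies in the first 6 columns, so rank(T) = rank([T|b]) = 4.
The system is consistent.
rank = 4 < 6 unknowns, so there are infinitely many solutions.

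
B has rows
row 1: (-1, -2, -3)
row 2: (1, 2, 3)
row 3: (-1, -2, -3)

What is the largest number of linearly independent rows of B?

Row reduce to echelon form.
R2 ← R2 + R1: [0, 0, 0]
R3 ← R3 − R1: [0, 0, 0]
Echelon form has 1 nonzero row, so rank(B) = 1.
The rank gives the maximum number of linearly independent rows: 1.

1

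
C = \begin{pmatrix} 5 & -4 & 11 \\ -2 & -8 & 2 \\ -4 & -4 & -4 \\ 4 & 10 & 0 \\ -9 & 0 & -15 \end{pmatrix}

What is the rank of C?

Row reduce to echelon form.
R2 ← R2 + (2/5)·R1: [0, -48/5, 32/5]
R3 ← R3 + (4/5)·R1: [0, -36/5, 24/5]
R4 ← R4 − (4/5)·R1: [0, 66/5, -44/5]
R5 ← R5 + (9/5)·R1: [0, -36/5, 24/5]
R3 ← R3 − (3/4)·R2: [0, 0, 0]
R4 ← R4 + (11/8)·R2: [0, 0, 0]
R5 ← R5 − (3/4)·R2: [0, 0, 0]
Echelon form has 2 nonzero rows, so rank(C) = 2.

2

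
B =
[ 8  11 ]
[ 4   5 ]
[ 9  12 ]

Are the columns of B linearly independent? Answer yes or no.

yes

Row reduce B to echelon form.
R2 ← R2 − (1/2)·R1: [0, -1/2]
R3 ← R3 − (9/8)·R1: [0, -3/8]
R3 ← R3 − (3/4)·R2: [0, 0]
2 pivots among 2 columns.
Every column is a pivot column, so the columns are linearly independent.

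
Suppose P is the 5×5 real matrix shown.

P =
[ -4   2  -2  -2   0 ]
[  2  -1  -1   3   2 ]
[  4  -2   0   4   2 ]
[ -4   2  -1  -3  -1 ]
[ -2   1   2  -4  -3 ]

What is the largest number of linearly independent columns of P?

Row reduce to echelon form.
R2 ← R2 + (1/2)·R1: [0, 0, -2, 2, 2]
R3 ← R3 + R1: [0, 0, -2, 2, 2]
R4 ← R4 − R1: [0, 0, 1, -1, -1]
R5 ← R5 − (1/2)·R1: [0, 0, 3, -3, -3]
R3 ← R3 − R2: [0, 0, 0, 0, 0]
R4 ← R4 + (1/2)·R2: [0, 0, 0, 0, 0]
R5 ← R5 + (3/2)·R2: [0, 0, 0, 0, 0]
Echelon form has 2 nonzero rows, so rank(P) = 2.
The rank gives the maximum number of linearly independent columns: 2.

2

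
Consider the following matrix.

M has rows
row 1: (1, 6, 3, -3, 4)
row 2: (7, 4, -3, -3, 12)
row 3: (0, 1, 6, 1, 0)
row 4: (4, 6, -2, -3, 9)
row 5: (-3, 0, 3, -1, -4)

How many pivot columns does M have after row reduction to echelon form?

5

Row reduce to echelon form.
R2 ← R2 − (7)·R1: [0, -38, -24, 18, -16]
R4 ← R4 − (4)·R1: [0, -18, -14, 9, -7]
R5 ← R5 + (3)·R1: [0, 18, 12, -10, 8]
R3 ← R3 + (1/38)·R2: [0, 0, 102/19, 28/19, -8/19]
R4 ← R4 − (9/19)·R2: [0, 0, -50/19, 9/19, 11/19]
R5 ← R5 + (9/19)·R2: [0, 0, 12/19, -28/19, 8/19]
R4 ← R4 + (25/51)·R3: [0, 0, 0, 61/51, 19/51]
R5 ← R5 − (2/17)·R3: [0, 0, 0, -28/17, 8/17]
R5 ← R5 + (84/61)·R4: [0, 0, 0, 0, 60/61]
Echelon form has 5 nonzero rows, so rank(M) = 5.
Each nonzero row contributes one pivot column: 5 pivot columns.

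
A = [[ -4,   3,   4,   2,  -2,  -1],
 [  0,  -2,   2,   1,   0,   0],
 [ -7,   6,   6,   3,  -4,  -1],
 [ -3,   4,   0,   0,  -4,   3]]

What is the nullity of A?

Row reduce to echelon form.
R3 ← R3 − (7/4)·R1: [0, 3/4, -1, -1/2, -1/2, 3/4]
R4 ← R4 − (3/4)·R1: [0, 7/4, -3, -3/2, -5/2, 15/4]
R3 ← R3 + (3/8)·R2: [0, 0, -1/4, -1/8, -1/2, 3/4]
R4 ← R4 + (7/8)·R2: [0, 0, -5/4, -5/8, -5/2, 15/4]
R4 ← R4 − (5)·R3: [0, 0, 0, 0, 0, 0]
3 nonzero rows, so rank(A) = 3.
A has 6 columns; by rank–nullity, nullity = 6 − 3 = 3.

3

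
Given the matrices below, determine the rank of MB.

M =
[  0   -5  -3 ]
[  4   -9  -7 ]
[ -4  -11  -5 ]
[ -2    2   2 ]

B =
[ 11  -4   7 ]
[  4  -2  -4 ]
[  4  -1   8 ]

2

First compute MB:
[[-32,  13,  -4],
 [-20,   9,   8],
 [-108,  43, -24],
 [ -6,   2,  -6]]
Now row reduce the product.
R2 ← R2 − (5/8)·R1: [0, 7/8, 21/2]
R3 ← R3 − (27/8)·R1: [0, -7/8, -21/2]
R4 ← R4 − (3/16)·R1: [0, -7/16, -21/4]
R3 ← R3 + R2: [0, 0, 0]
R4 ← R4 + (1/2)·R2: [0, 0, 0]
2 nonzero rows, so rank(MB) = 2.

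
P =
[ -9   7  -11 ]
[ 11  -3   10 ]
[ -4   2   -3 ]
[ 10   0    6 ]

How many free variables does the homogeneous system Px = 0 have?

0

Row reduce to echelon form.
R2 ← R2 + (11/9)·R1: [0, 50/9, -31/9]
R3 ← R3 − (4/9)·R1: [0, -10/9, 17/9]
R4 ← R4 + (10/9)·R1: [0, 70/9, -56/9]
R3 ← R3 + (1/5)·R2: [0, 0, 6/5]
R4 ← R4 − (7/5)·R2: [0, 0, -7/5]
R4 ← R4 + (7/6)·R3: [0, 0, 0]
3 nonzero rows, so rank(P) = 3.
P has 3 columns; by rank–nullity, nullity = 3 − 3 = 0.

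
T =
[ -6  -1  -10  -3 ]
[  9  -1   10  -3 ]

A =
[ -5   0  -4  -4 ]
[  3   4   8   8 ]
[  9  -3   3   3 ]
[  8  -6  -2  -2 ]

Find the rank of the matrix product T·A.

First compute TA:
[[-87,  44,  -8,  -8],
 [ 18, -16,  -8,  -8]]
Now row reduce the product.
R2 ← R2 + (6/29)·R1: [0, -200/29, -280/29, -280/29]
2 nonzero rows, so rank(TA) = 2.

2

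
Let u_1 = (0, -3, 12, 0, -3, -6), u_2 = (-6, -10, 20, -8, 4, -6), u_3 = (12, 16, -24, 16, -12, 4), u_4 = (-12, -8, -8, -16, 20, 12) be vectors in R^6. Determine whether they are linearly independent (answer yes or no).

Form the matrix with these vectors as rows and row reduce.
Swap R1 ↔ R2
R3 ← R3 + (2)·R1: [0, -4, 16, 0, -4, -8]
R4 ← R4 − (2)·R1: [0, 12, -48, 0, 12, 24]
R3 ← R3 − (4/3)·R2: [0, 0, 0, 0, 0, 0]
R4 ← R4 + (4)·R2: [0, 0, 0, 0, 0, 0]
2 nonzero rows, so the 4 vectors span a space of dimension 2.
Since 2 < 4, the vectors are linearly dependent.

no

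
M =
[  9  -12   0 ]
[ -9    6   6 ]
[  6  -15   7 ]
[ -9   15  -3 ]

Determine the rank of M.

Row reduce to echelon form.
R2 ← R2 + R1: [0, -6, 6]
R3 ← R3 − (2/3)·R1: [0, -7, 7]
R4 ← R4 + R1: [0, 3, -3]
R3 ← R3 − (7/6)·R2: [0, 0, 0]
R4 ← R4 + (1/2)·R2: [0, 0, 0]
Echelon form has 2 nonzero rows, so rank(M) = 2.

2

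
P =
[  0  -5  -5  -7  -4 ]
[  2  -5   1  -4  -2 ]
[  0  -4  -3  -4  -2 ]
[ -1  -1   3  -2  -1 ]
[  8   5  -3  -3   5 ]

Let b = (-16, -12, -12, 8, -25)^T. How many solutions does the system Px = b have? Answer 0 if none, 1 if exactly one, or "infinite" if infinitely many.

1

Row reduce the augmented matrix [P | b].
Swap R1 ↔ R2
R4 ← R4 + (1/2)·R1: [0, -7/2, 7/2, -4, -2, 2]
R5 ← R5 − (4)·R1: [0, 25, -7, 13, 13, 23]
R3 ← R3 − (4/5)·R2: [0, 0, 1, 8/5, 6/5, 4/5]
R4 ← R4 − (7/10)·R2: [0, 0, 7, 9/10, 4/5, 66/5]
R5 ← R5 + (5)·R2: [0, 0, -32, -22, -7, -57]
R4 ← R4 − (7)·R3: [0, 0, 0, -103/10, -38/5, 38/5]
R5 ← R5 + (32)·R3: [0, 0, 0, 146/5, 157/5, -157/5]
R5 ← R5 + (292/103)·R4: [0, 0, 0, 0, 1015/103, -1015/103]
The echelon form has 5 nonzero rows, and every pivot lies in the first 5 columns, so rank(P) = rank([P|b]) = 5.
The system is consistent.
rank = 5 = number of unknowns, so the solution is unique.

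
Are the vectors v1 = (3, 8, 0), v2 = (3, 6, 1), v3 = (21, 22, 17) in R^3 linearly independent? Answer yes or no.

no

Form the matrix with these vectors as rows and row reduce.
R2 ← R2 − R1: [0, -2, 1]
R3 ← R3 − (7)·R1: [0, -34, 17]
R3 ← R3 − (17)·R2: [0, 0, 0]
2 nonzero rows, so the 3 vectors span a space of dimension 2.
Since 2 < 3, the vectors are linearly dependent.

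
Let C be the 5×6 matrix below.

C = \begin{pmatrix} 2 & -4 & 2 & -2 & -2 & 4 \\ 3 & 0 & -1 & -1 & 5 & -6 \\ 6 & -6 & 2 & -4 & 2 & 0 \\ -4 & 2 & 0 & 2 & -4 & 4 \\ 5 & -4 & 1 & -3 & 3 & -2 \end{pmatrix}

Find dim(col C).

Row reduce to echelon form.
R2 ← R2 − (3/2)·R1: [0, 6, -4, 2, 8, -12]
R3 ← R3 − (3)·R1: [0, 6, -4, 2, 8, -12]
R4 ← R4 + (2)·R1: [0, -6, 4, -2, -8, 12]
R5 ← R5 − (5/2)·R1: [0, 6, -4, 2, 8, -12]
R3 ← R3 − R2: [0, 0, 0, 0, 0, 0]
R4 ← R4 + R2: [0, 0, 0, 0, 0, 0]
R5 ← R5 − R2: [0, 0, 0, 0, 0, 0]
Echelon form has 2 nonzero rows, so rank(C) = 2.
The column space has dimension equal to the rank: 2.

2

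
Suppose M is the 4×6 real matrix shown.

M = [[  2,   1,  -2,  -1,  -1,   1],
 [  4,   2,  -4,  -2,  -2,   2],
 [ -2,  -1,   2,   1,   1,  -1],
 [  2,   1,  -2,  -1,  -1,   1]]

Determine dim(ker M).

Row reduce to echelon form.
R2 ← R2 − (2)·R1: [0, 0, 0, 0, 0, 0]
R3 ← R3 + R1: [0, 0, 0, 0, 0, 0]
R4 ← R4 − R1: [0, 0, 0, 0, 0, 0]
1 nonzero row, so rank(M) = 1.
M has 6 columns; by rank–nullity, nullity = 6 − 1 = 5.

5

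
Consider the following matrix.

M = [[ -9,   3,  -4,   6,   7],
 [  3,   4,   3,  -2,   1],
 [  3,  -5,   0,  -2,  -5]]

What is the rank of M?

2

Row reduce to echelon form.
R2 ← R2 + (1/3)·R1: [0, 5, 5/3, 0, 10/3]
R3 ← R3 + (1/3)·R1: [0, -4, -4/3, 0, -8/3]
R3 ← R3 + (4/5)·R2: [0, 0, 0, 0, 0]
Echelon form has 2 nonzero rows, so rank(M) = 2.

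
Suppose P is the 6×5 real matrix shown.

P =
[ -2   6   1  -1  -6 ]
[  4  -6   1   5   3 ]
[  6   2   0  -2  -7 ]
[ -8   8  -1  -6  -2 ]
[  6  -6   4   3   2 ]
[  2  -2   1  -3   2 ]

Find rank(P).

Row reduce to echelon form.
R2 ← R2 + (2)·R1: [0, 6, 3, 3, -9]
R3 ← R3 + (3)·R1: [0, 20, 3, -5, -25]
R4 ← R4 − (4)·R1: [0, -16, -5, -2, 22]
R5 ← R5 + (3)·R1: [0, 12, 7, 0, -16]
R6 ← R6 + R1: [0, 4, 2, -4, -4]
R3 ← R3 − (10/3)·R2: [0, 0, -7, -15, 5]
R4 ← R4 + (8/3)·R2: [0, 0, 3, 6, -2]
R5 ← R5 − (2)·R2: [0, 0, 1, -6, 2]
R6 ← R6 − (2/3)·R2: [0, 0, 0, -6, 2]
R4 ← R4 + (3/7)·R3: [0, 0, 0, -3/7, 1/7]
R5 ← R5 + (1/7)·R3: [0, 0, 0, -57/7, 19/7]
R5 ← R5 − (19)·R4: [0, 0, 0, 0, 0]
R6 ← R6 − (14)·R4: [0, 0, 0, 0, 0]
Echelon form has 4 nonzero rows, so rank(P) = 4.

4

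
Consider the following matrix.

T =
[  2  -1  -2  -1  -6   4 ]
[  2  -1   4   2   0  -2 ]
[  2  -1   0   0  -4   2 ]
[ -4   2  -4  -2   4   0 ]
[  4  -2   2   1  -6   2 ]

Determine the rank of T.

2

Row reduce to echelon form.
R2 ← R2 − R1: [0, 0, 6, 3, 6, -6]
R3 ← R3 − R1: [0, 0, 2, 1, 2, -2]
R4 ← R4 + (2)·R1: [0, 0, -8, -4, -8, 8]
R5 ← R5 − (2)·R1: [0, 0, 6, 3, 6, -6]
R3 ← R3 − (1/3)·R2: [0, 0, 0, 0, 0, 0]
R4 ← R4 + (4/3)·R2: [0, 0, 0, 0, 0, 0]
R5 ← R5 − R2: [0, 0, 0, 0, 0, 0]
Echelon form has 2 nonzero rows, so rank(T) = 2.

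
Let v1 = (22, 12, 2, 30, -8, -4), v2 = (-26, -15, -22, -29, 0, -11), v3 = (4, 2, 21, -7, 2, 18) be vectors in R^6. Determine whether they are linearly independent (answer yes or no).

yes

Form the matrix with these vectors as rows and row reduce.
R2 ← R2 + (13/11)·R1: [0, -9/11, -216/11, 71/11, -104/11, -173/11]
R3 ← R3 − (2/11)·R1: [0, -2/11, 227/11, -137/11, 38/11, 206/11]
R3 ← R3 − (2/9)·R2: [0, 0, 25, -125/9, 50/9, 200/9]
3 nonzero rows, so the 3 vectors span a space of dimension 3.
Since 3 = 3, the vectors are linearly independent.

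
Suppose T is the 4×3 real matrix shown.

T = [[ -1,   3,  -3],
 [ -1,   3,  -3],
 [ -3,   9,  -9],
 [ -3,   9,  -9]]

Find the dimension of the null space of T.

Row reduce to echelon form.
R2 ← R2 − R1: [0, 0, 0]
R3 ← R3 − (3)·R1: [0, 0, 0]
R4 ← R4 − (3)·R1: [0, 0, 0]
1 nonzero row, so rank(T) = 1.
T has 3 columns; by rank–nullity, nullity = 3 − 1 = 2.

2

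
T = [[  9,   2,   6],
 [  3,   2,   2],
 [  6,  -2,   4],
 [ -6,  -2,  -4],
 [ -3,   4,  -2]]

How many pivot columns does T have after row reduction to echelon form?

2

Row reduce to echelon form.
R2 ← R2 − (1/3)·R1: [0, 4/3, 0]
R3 ← R3 − (2/3)·R1: [0, -10/3, 0]
R4 ← R4 + (2/3)·R1: [0, -2/3, 0]
R5 ← R5 + (1/3)·R1: [0, 14/3, 0]
R3 ← R3 + (5/2)·R2: [0, 0, 0]
R4 ← R4 + (1/2)·R2: [0, 0, 0]
R5 ← R5 − (7/2)·R2: [0, 0, 0]
Echelon form has 2 nonzero rows, so rank(T) = 2.
Each nonzero row contributes one pivot column: 2 pivot columns.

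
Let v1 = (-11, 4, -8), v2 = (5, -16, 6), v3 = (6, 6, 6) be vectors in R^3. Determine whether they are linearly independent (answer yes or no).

yes

Form the matrix with these vectors as rows and row reduce.
R2 ← R2 + (5/11)·R1: [0, -156/11, 26/11]
R3 ← R3 + (6/11)·R1: [0, 90/11, 18/11]
R3 ← R3 + (15/26)·R2: [0, 0, 3]
3 nonzero rows, so the 3 vectors span a space of dimension 3.
Since 3 = 3, the vectors are linearly independent.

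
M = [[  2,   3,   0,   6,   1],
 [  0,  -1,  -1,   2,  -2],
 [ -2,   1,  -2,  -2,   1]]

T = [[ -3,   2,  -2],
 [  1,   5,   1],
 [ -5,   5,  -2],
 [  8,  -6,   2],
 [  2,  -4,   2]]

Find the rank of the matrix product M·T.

3

First compute MT:
[[ 47, -21,  13],
 [ 16, -14,   1],
 [  3,  -1,   7]]
Now row reduce the product.
R2 ← R2 − (16/47)·R1: [0, -322/47, -161/47]
R3 ← R3 − (3/47)·R1: [0, 16/47, 290/47]
R3 ← R3 + (8/161)·R2: [0, 0, 6]
3 nonzero rows, so rank(MT) = 3.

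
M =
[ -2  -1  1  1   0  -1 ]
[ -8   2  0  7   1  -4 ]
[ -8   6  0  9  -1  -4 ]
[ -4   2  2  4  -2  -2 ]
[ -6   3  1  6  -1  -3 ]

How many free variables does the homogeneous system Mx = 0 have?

3

Row reduce to echelon form.
R2 ← R2 − (4)·R1: [0, 6, -4, 3, 1, 0]
R3 ← R3 − (4)·R1: [0, 10, -4, 5, -1, 0]
R4 ← R4 − (2)·R1: [0, 4, 0, 2, -2, 0]
R5 ← R5 − (3)·R1: [0, 6, -2, 3, -1, 0]
R3 ← R3 − (5/3)·R2: [0, 0, 8/3, 0, -8/3, 0]
R4 ← R4 − (2/3)·R2: [0, 0, 8/3, 0, -8/3, 0]
R5 ← R5 − R2: [0, 0, 2, 0, -2, 0]
R4 ← R4 − R3: [0, 0, 0, 0, 0, 0]
R5 ← R5 − (3/4)·R3: [0, 0, 0, 0, 0, 0]
3 nonzero rows, so rank(M) = 3.
M has 6 columns; by rank–nullity, nullity = 6 − 3 = 3.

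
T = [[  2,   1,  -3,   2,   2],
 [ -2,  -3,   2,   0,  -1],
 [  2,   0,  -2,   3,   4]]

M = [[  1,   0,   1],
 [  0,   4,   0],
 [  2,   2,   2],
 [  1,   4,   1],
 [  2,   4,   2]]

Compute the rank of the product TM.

2

First compute TM:
[[  2,  14,   2],
 [  0, -12,   0],
 [  9,  24,   9]]
Now row reduce the product.
R3 ← R3 − (9/2)·R1: [0, -39, 0]
R3 ← R3 − (13/4)·R2: [0, 0, 0]
2 nonzero rows, so rank(TM) = 2.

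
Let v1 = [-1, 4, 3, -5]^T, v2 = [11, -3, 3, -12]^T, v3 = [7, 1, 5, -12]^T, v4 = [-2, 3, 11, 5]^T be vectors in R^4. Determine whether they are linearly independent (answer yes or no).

Form the matrix with these vectors as rows and row reduce.
R2 ← R2 + (11)·R1: [0, 41, 36, -67]
R3 ← R3 + (7)·R1: [0, 29, 26, -47]
R4 ← R4 − (2)·R1: [0, -5, 5, 15]
R3 ← R3 − (29/41)·R2: [0, 0, 22/41, 16/41]
R4 ← R4 + (5/41)·R2: [0, 0, 385/41, 280/41]
R4 ← R4 − (35/2)·R3: [0, 0, 0, 0]
3 nonzero rows, so the 4 vectors span a space of dimension 3.
Since 3 < 4, the vectors are linearly dependent.

no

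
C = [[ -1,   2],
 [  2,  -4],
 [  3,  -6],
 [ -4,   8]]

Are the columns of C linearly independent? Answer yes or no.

Row reduce C to echelon form.
R2 ← R2 + (2)·R1: [0, 0]
R3 ← R3 + (3)·R1: [0, 0]
R4 ← R4 − (4)·R1: [0, 0]
1 pivot among 2 columns.
Only 1 < 2 pivot columns, so the columns are linearly dependent.

no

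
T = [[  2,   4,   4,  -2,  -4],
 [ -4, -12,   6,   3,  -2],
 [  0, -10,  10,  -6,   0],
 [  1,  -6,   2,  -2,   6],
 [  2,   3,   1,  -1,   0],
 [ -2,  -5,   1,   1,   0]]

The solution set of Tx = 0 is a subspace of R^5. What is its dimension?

Row reduce to echelon form.
R2 ← R2 + (2)·R1: [0, -4, 14, -1, -10]
R4 ← R4 − (1/2)·R1: [0, -8, 0, -1, 8]
R5 ← R5 − R1: [0, -1, -3, 1, 4]
R6 ← R6 + R1: [0, -1, 5, -1, -4]
R3 ← R3 − (5/2)·R2: [0, 0, -25, -7/2, 25]
R4 ← R4 − (2)·R2: [0, 0, -28, 1, 28]
R5 ← R5 − (1/4)·R2: [0, 0, -13/2, 5/4, 13/2]
R6 ← R6 − (1/4)·R2: [0, 0, 3/2, -3/4, -3/2]
R4 ← R4 − (28/25)·R3: [0, 0, 0, 123/25, 0]
R5 ← R5 − (13/50)·R3: [0, 0, 0, 54/25, 0]
R6 ← R6 + (3/50)·R3: [0, 0, 0, -24/25, 0]
R5 ← R5 − (18/41)·R4: [0, 0, 0, 0, 0]
R6 ← R6 + (8/41)·R4: [0, 0, 0, 0, 0]
4 nonzero rows, so rank(T) = 4.
T has 5 columns; by rank–nullity, nullity = 5 − 4 = 1.

1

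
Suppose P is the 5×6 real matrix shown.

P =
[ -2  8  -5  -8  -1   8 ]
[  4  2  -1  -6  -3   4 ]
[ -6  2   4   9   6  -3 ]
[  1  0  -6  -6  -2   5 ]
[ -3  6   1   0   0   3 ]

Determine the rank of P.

5

Row reduce to echelon form.
R2 ← R2 + (2)·R1: [0, 18, -11, -22, -5, 20]
R3 ← R3 − (3)·R1: [0, -22, 19, 33, 9, -27]
R4 ← R4 + (1/2)·R1: [0, 4, -17/2, -10, -5/2, 9]
R5 ← R5 − (3/2)·R1: [0, -6, 17/2, 12, 3/2, -9]
R3 ← R3 + (11/9)·R2: [0, 0, 50/9, 55/9, 26/9, -23/9]
R4 ← R4 − (2/9)·R2: [0, 0, -109/18, -46/9, -25/18, 41/9]
R5 ← R5 + (1/3)·R2: [0, 0, 29/6, 14/3, -1/6, -7/3]
R4 ← R4 + (109/100)·R3: [0, 0, 0, 31/20, 44/25, 177/100]
R5 ← R5 − (87/100)·R3: [0, 0, 0, -13/20, -67/25, -11/100]
R5 ← R5 + (13/31)·R4: [0, 0, 0, 0, -301/155, 98/155]
Echelon form has 5 nonzero rows, so rank(P) = 5.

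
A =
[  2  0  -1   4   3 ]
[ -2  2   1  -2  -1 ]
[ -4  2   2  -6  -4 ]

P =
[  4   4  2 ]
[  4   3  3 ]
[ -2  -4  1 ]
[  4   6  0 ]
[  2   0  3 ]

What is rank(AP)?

First compute AP:
[[ 32,  36,  12],
 [-12, -18,   0],
 [-44, -54, -12]]
Now row reduce the product.
R2 ← R2 + (3/8)·R1: [0, -9/2, 9/2]
R3 ← R3 + (11/8)·R1: [0, -9/2, 9/2]
R3 ← R3 − R2: [0, 0, 0]
2 nonzero rows, so rank(AP) = 2.

2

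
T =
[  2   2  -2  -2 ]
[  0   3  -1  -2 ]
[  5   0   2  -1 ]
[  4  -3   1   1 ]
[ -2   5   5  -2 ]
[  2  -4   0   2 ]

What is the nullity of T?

1

Row reduce to echelon form.
R3 ← R3 − (5/2)·R1: [0, -5, 7, 4]
R4 ← R4 − (2)·R1: [0, -7, 5, 5]
R5 ← R5 + R1: [0, 7, 3, -4]
R6 ← R6 − R1: [0, -6, 2, 4]
R3 ← R3 + (5/3)·R2: [0, 0, 16/3, 2/3]
R4 ← R4 + (7/3)·R2: [0, 0, 8/3, 1/3]
R5 ← R5 − (7/3)·R2: [0, 0, 16/3, 2/3]
R6 ← R6 + (2)·R2: [0, 0, 0, 0]
R4 ← R4 − (1/2)·R3: [0, 0, 0, 0]
R5 ← R5 − R3: [0, 0, 0, 0]
3 nonzero rows, so rank(T) = 3.
T has 4 columns; by rank–nullity, nullity = 4 − 3 = 1.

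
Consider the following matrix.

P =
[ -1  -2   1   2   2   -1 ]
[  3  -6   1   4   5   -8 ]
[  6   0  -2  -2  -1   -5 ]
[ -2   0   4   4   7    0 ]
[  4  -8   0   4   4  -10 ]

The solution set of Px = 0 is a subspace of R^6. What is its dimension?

3

Row reduce to echelon form.
R2 ← R2 + (3)·R1: [0, -12, 4, 10, 11, -11]
R3 ← R3 + (6)·R1: [0, -12, 4, 10, 11, -11]
R4 ← R4 − (2)·R1: [0, 4, 2, 0, 3, 2]
R5 ← R5 + (4)·R1: [0, -16, 4, 12, 12, -14]
R3 ← R3 − R2: [0, 0, 0, 0, 0, 0]
R4 ← R4 + (1/3)·R2: [0, 0, 10/3, 10/3, 20/3, -5/3]
R5 ← R5 − (4/3)·R2: [0, 0, -4/3, -4/3, -8/3, 2/3]
Swap R3 ↔ R4
R5 ← R5 + (2/5)·R3: [0, 0, 0, 0, 0, 0]
3 nonzero rows, so rank(P) = 3.
P has 6 columns; by rank–nullity, nullity = 6 − 3 = 3.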